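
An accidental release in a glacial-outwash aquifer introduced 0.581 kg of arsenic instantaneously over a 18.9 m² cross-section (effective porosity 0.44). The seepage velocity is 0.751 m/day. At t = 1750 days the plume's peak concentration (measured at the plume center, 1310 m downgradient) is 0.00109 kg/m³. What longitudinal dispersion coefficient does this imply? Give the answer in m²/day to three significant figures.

At the plume center C_max = M/(n_e·A·√(4πDt)), so D = M²/(4πt·(n_e·A·C_max)²).
n_e·A·C_max = 0.44 × 18.9 × 0.00109 = 0.009064 kg/m.
D = 0.581²/(4π × 1750 × 0.009064²) = 0.187 m²/day.

0.187 m²/day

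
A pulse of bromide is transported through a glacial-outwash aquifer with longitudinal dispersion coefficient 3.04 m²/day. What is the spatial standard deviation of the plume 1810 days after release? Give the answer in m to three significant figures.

105 m

Dispersive spreading gives a Gaussian with σ² = 2Dt; advection only shifts the center.
σ = √(2 × 3.04 × 1810) = 105 m.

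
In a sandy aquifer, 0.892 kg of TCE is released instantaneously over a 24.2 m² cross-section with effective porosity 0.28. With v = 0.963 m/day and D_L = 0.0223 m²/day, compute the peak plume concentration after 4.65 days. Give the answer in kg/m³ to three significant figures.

0.115 kg/m³

The peak of an instantaneous 1D plume sits at x = vt; there the Gaussian factor is 1 and C_max = M/(n_e·A·√(4πDt)), where n_e·A is the pore area the mass is dissolved in.
√(4πDt) = √(4π × 0.0223 × 4.65) = 1.142 m, so C_max = 0.892/(0.28 × 24.2 × 1.142) = 0.115 kg/m³.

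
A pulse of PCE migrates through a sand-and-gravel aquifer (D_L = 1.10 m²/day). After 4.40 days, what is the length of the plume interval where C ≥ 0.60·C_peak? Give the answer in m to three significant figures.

6.29 m

The plume is Gaussian with σ = √(2Dt) = √(2 × 1.10 × 4.40) = 3.111 m.
C/C_peak = exp(−Δx²/(2σ²)) = 0.60 ⇒ Δx = σ·√(−2 ln 0.60) = 3.111 × 1.011 = 3.145 m.
Width = 2Δx = 6.29 m.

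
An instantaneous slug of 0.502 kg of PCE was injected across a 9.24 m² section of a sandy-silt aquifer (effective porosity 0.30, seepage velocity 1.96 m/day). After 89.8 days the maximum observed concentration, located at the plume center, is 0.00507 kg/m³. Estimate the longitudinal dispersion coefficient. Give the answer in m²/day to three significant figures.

At the plume center C_max = M/(n_e·A·√(4πDt)), so D = M²/(4πt·(n_e·A·C_max)²).
n_e·A·C_max = 0.30 × 9.24 × 0.00507 = 0.01405 kg/m.
D = 0.502²/(4π × 89.8 × 0.01405²) = 1.13 m²/day.

1.13 m²/day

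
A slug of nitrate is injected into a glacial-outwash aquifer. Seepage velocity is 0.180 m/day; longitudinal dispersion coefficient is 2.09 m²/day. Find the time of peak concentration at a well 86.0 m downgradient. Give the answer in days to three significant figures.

418 days

For the 1D instantaneous-source solution, setting ∂C/∂t = 0 at fixed x gives v²t² + 2Dt − x² = 0, so t = (√(D² + v²x²) − D)/v².
√(D² + v²x²) = √(2.09² + 0.180² × 86.0²) = 15.62; v² = 0.0324.
t = (15.62 − 2.09)/0.0324 = 418 days (vs. the pure-advection estimate x/v = 478 d).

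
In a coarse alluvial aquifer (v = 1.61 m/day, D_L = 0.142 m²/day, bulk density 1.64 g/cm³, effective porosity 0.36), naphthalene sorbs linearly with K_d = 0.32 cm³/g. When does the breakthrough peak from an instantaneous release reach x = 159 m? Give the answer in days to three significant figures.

Retardation factor R = 1 + ρ_b·K_d/n = 1 + 1.64 × 0.32/0.36 = 2.458.
Sorption retards both mechanisms: v_R = v/R = 0.6550 m/day, D_R = D/R = 0.05777 m²/day.
Peak time from v_R²t² + 2D_R t − x² = 0: t = (√(D_R² + v_R²x²) − D_R)/v_R².
√(D_R² + v_R²x²) = √(0.05777² + 0.6550² × 159²) = 104.1; v_R² = 0.4290.
t = (104.1 − 0.05777)/0.4290 = 243 days.

243 days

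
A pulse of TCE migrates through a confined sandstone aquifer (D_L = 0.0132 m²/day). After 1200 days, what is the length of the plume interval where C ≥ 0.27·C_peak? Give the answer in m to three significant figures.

The plume is Gaussian with σ = √(2Dt) = √(2 × 0.0132 × 1200) = 5.628 m.
C/C_peak = exp(−Δx²/(2σ²)) = 0.27 ⇒ Δx = σ·√(−2 ln 0.27) = 5.628 × 1.618 = 9.106 m.
Width = 2Δx = 18.2 m.

18.2 m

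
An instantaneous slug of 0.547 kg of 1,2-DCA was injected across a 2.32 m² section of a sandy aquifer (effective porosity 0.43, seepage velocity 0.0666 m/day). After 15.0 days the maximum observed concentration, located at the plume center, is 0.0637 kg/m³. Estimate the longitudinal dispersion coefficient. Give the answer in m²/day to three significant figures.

0.393 m²/day

At the plume center C_max = M/(n_e·A·√(4πDt)), so D = M²/(4πt·(n_e·A·C_max)²).
n_e·A·C_max = 0.43 × 2.32 × 0.0637 = 0.06355 kg/m.
D = 0.547²/(4π × 15.0 × 0.06355²) = 0.393 m²/day.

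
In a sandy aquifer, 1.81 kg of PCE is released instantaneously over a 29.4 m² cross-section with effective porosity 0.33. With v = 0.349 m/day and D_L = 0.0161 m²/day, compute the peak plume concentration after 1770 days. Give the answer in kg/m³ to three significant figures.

The peak of an instantaneous 1D plume sits at x = vt; there the Gaussian factor is 1 and C_max = M/(n_e·A·√(4πDt)), where n_e·A is the pore area the mass is dissolved in.
√(4πDt) = √(4π × 0.0161 × 1770) = 18.92 m, so C_max = 1.81/(0.33 × 29.4 × 18.92) = 0.00986 kg/m³.

0.00986 kg/m³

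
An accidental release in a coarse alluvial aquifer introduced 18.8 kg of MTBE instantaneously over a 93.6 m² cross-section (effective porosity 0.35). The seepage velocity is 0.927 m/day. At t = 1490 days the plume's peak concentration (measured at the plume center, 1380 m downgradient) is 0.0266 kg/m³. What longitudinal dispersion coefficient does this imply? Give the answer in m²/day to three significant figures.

At the plume center C_max = M/(n_e·A·√(4πDt)), so D = M²/(4πt·(n_e·A·C_max)²).
n_e·A·C_max = 0.35 × 93.6 × 0.0266 = 0.8714 kg/m.
D = 18.8²/(4π × 1490 × 0.8714²) = 0.0249 m²/day.

0.0249 m²/day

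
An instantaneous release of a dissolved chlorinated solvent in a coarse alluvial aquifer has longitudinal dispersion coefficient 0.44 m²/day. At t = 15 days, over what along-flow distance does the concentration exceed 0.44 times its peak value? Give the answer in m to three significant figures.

9.31 m

The plume is Gaussian with σ = √(2Dt) = √(2 × 0.44 × 15) = 3.633 m.
C/C_peak = exp(−Δx²/(2σ²)) = 0.44 ⇒ Δx = σ·√(−2 ln 0.44) = 3.633 × 1.281 = 4.654 m.
Width = 2Δx = 9.31 m.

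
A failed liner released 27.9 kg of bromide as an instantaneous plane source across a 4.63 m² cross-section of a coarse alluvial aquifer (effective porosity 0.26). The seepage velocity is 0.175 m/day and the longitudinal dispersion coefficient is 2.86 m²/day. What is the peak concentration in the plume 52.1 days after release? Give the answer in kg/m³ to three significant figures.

The peak of an instantaneous 1D plume sits at x = vt; there the Gaussian factor is 1 and C_max = M/(n_e·A·√(4πDt)), where n_e·A is the pore area the mass is dissolved in.
√(4πDt) = √(4π × 2.86 × 52.1) = 43.27 m, so C_max = 27.9/(0.26 × 4.63 × 43.27) = 0.536 kg/m³.

0.536 kg/m³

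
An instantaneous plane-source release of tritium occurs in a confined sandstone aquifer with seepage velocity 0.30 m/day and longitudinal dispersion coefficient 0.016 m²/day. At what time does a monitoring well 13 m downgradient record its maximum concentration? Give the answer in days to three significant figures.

43.2 days

For the 1D instantaneous-source solution, setting ∂C/∂t = 0 at fixed x gives v²t² + 2Dt − x² = 0, so t = (√(D² + v²x²) − D)/v².
√(D² + v²x²) = √(0.016² + 0.30² × 13²) = 3.900; v² = 0.09.
t = (3.900 − 0.016)/0.09 = 43.2 days (vs. the pure-advection estimate x/v = 43.3 d).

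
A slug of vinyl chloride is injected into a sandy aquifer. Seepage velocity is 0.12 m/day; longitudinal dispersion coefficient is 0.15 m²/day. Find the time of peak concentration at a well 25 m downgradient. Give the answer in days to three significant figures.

198 days

For the 1D instantaneous-source solution, setting ∂C/∂t = 0 at fixed x gives v²t² + 2Dt − x² = 0, so t = (√(D² + v²x²) − D)/v².
√(D² + v²x²) = √(0.15² + 0.12² × 25²) = 3.004; v² = 0.0144.
t = (3.004 − 0.15)/0.0144 = 198 days (vs. the pure-advection estimate x/v = 208 d).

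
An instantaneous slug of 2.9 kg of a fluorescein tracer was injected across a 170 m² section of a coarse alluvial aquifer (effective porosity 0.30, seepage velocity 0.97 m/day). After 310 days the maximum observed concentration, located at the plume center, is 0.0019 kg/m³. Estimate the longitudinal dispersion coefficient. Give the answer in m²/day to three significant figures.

0.230 m²/day

At the plume center C_max = M/(n_e·A·√(4πDt)), so D = M²/(4πt·(n_e·A·C_max)²).
n_e·A·C_max = 0.30 × 170 × 0.0019 = 0.09690 kg/m.
D = 2.9²/(4π × 310 × 0.09690²) = 0.230 m²/day.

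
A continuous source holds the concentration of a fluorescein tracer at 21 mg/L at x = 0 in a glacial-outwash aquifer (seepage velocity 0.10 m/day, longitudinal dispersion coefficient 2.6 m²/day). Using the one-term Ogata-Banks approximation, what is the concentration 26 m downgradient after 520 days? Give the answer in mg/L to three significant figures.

14.5 mg/L

For a continuous step input, C/C₀ ≈ ½·erfc((x−vt)/(2√(Dt))).
vt = 0.10 × 520 = 52 m and 2√(Dt) = 2√(2.6 × 520) = 73.54 m.
Argument (x−vt)/(2√(Dt)) = (26 − 52)/73.54 = -0.3535; ½·erfc(-0.3535) = 0.6914.
C = 21 × 0.6914 = 14.5 mg/L.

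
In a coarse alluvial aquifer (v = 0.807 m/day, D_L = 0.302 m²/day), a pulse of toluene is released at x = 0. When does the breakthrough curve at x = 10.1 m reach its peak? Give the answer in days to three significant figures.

12.1 days

For the 1D instantaneous-source solution, setting ∂C/∂t = 0 at fixed x gives v²t² + 2Dt − x² = 0, so t = (√(D² + v²x²) − D)/v².
√(D² + v²x²) = √(0.302² + 0.807² × 10.1²) = 8.156; v² = 0.651249.
t = (8.156 − 0.302)/0.651249 = 12.1 days (vs. the pure-advection estimate x/v = 12.5 d).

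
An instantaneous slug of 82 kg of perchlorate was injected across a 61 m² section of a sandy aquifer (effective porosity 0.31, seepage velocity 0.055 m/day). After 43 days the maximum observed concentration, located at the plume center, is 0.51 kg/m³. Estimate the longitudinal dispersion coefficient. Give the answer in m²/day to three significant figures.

At the plume center C_max = M/(n_e·A·√(4πDt)), so D = M²/(4πt·(n_e·A·C_max)²).
n_e·A·C_max = 0.31 × 61 × 0.51 = 9.644 kg/m.
D = 82²/(4π × 43 × 9.644²) = 0.134 m²/day.

0.134 m²/day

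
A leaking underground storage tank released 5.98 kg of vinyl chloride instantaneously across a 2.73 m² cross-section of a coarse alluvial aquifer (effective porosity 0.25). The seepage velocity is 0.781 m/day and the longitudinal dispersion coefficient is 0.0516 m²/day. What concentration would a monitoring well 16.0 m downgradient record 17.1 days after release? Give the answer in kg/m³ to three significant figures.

For an instantaneous plane source, C(x,t) = M/(n_e·A·√(4πDt)) · exp(−(x−vt)²/(4Dt)), with n_e·A the pore (flow) area.
Plume center vt = 0.781 × 17.1 = 13.3551 m, so the well at 16.0 m is 2.6449 m downgradient of the peak.
√(4πDt) = 3.330 m, giving peak height M/(n_e·A·√(4πDt)) = 5.98/(0.25 × 2.73 × 3.330) = 2.631 kg/m³.
(x−vt)²/(4Dt) = (2.6449)²/(4 × 0.0516 × 17.1) = 1.982; exp(−1.982) = 0.1378.
C = 2.631 × 0.1378 = 0.363 kg/m³.

0.363 kg/m³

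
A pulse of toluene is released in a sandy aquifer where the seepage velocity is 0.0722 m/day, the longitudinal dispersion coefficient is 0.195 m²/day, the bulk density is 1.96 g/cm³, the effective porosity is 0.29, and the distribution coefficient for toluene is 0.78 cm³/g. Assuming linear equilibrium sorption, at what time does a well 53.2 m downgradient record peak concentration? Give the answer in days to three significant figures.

Retardation factor R = 1 + ρ_b·K_d/n = 1 + 1.96 × 0.78/0.29 = 6.272.
Sorption retards both mechanisms: v_R = v/R = 0.01151 m/day, D_R = D/R = 0.03109 m²/day.
Peak time from v_R²t² + 2D_R t − x² = 0: t = (√(D_R² + v_R²x²) − D_R)/v_R².
√(D_R² + v_R²x²) = √(0.03109² + 0.01151² × 53.2²) = 0.6131; v_R² = 0.0001325.
t = (0.6131 − 0.03109)/0.0001325 = 4390 days.

4390 days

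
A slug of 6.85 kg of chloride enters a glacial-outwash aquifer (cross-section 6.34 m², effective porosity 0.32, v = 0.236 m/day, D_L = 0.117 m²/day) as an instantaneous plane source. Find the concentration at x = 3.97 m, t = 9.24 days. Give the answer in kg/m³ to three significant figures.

0.437 kg/m³

For an instantaneous plane source, C(x,t) = M/(n_e·A·√(4πDt)) · exp(−(x−vt)²/(4Dt)), with n_e·A the pore (flow) area.
Plume center vt = 0.236 × 9.24 = 2.18064 m, so the well at 3.97 m is 1.78936 m downgradient of the peak.
√(4πDt) = 3.686 m, giving peak height M/(n_e·A·√(4πDt)) = 6.85/(0.32 × 6.34 × 3.686) = 0.9160 kg/m³.
(x−vt)²/(4Dt) = (1.78936)²/(4 × 0.117 × 9.24) = 0.7404; exp(−0.7404) = 0.4769.
C = 0.9160 × 0.4769 = 0.437 kg/m³.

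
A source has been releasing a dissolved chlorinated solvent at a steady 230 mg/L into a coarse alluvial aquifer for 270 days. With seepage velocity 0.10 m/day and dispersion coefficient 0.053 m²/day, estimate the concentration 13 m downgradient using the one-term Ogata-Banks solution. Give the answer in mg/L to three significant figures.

229 mg/L

For a continuous step input, C/C₀ ≈ ½·erfc((x−vt)/(2√(Dt))).
vt = 0.10 × 270 = 27 m and 2√(Dt) = 2√(0.053 × 270) = 7.566 m.
Argument (x−vt)/(2√(Dt)) = (13 − 27)/7.566 = -1.850; ½·erfc(-1.850) = 0.9956.
C = 230 × 0.9956 = 229 mg/L.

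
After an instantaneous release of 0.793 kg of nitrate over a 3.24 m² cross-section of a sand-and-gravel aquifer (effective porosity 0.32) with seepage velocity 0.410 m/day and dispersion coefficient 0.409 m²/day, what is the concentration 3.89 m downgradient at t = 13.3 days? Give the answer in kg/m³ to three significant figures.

For an instantaneous plane source, C(x,t) = M/(n_e·A·√(4πDt)) · exp(−(x−vt)²/(4Dt)), with n_e·A the pore (flow) area.
Plume center vt = 0.410 × 13.3 = 5.453 m, so the well at 3.89 m is 1.563 m upgradient of the peak.
√(4πDt) = 8.268 m, giving peak height M/(n_e·A·√(4πDt)) = 0.793/(0.32 × 3.24 × 8.268) = 0.09251 kg/m³.
(x−vt)²/(4Dt) = (-1.563)²/(4 × 0.409 × 13.3) = 0.1123; exp(−0.1123) = 0.8938.
C = 0.09251 × 0.8938 = 0.0827 kg/m³.

0.0827 kg/m³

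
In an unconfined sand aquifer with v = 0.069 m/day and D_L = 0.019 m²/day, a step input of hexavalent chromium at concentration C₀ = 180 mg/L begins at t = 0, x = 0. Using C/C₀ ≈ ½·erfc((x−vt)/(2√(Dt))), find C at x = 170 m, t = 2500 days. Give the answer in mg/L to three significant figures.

For a continuous step input, C/C₀ ≈ ½·erfc((x−vt)/(2√(Dt))).
vt = 0.069 × 2500 = 172.5 m and 2√(Dt) = 2√(0.019 × 2500) = 13.78 m.
Argument (x−vt)/(2√(Dt)) = (170 − 172.5)/13.78 = -0.1814; ½·erfc(-0.1814) = 0.6012.
C = 180 × 0.6012 = 108 mg/L.

108 mg/L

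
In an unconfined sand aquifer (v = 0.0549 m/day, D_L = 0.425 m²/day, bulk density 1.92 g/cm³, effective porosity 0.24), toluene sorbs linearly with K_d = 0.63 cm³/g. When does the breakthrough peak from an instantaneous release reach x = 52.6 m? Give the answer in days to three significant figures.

5000 days

Retardation factor R = 1 + ρ_b·K_d/n = 1 + 1.92 × 0.63/0.24 = 6.040.
Sorption retards both mechanisms: v_R = v/R = 0.009089 m/day, D_R = D/R = 0.07036 m²/day.
Peak time from v_R²t² + 2D_R t − x² = 0: t = (√(D_R² + v_R²x²) − D_R)/v_R².
√(D_R² + v_R²x²) = √(0.07036² + 0.009089² × 52.6²) = 0.4832; v_R² = 8.261e-05.
t = (0.4832 − 0.07036)/8.261e-05 = 5000 days.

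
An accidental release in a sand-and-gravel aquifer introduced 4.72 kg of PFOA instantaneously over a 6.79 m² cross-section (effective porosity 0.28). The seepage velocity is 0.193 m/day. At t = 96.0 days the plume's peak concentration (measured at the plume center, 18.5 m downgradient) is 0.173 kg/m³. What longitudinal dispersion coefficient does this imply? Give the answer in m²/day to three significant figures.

At the plume center C_max = M/(n_e·A·√(4πDt)), so D = M²/(4πt·(n_e·A·C_max)²).
n_e·A·C_max = 0.28 × 6.79 × 0.173 = 0.3289 kg/m.
D = 4.72²/(4π × 96.0 × 0.3289²) = 0.171 m²/day.

0.171 m²/day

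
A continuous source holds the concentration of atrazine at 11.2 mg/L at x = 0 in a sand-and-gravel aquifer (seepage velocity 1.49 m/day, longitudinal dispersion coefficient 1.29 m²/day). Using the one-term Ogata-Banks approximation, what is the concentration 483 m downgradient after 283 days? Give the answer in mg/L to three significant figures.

0.130 mg/L

For a continuous step input, C/C₀ ≈ ½·erfc((x−vt)/(2√(Dt))).
vt = 1.49 × 283 = 421.67 m and 2√(Dt) = 2√(1.29 × 283) = 38.21 m.
Argument (x−vt)/(2√(Dt)) = (483 − 421.67)/38.21 = 1.605; ½·erfc(1.605) = 0.01161.
C = 11.2 × 0.01161 = 0.130 mg/L.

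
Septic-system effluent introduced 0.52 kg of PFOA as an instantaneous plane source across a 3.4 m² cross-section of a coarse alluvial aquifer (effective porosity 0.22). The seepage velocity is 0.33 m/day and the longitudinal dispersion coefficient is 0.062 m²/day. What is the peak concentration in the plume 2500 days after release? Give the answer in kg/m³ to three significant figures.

0.0158 kg/m³

The peak of an instantaneous 1D plume sits at x = vt; there the Gaussian factor is 1 and C_max = M/(n_e·A·√(4πDt)), where n_e·A is the pore area the mass is dissolved in.
√(4πDt) = √(4π × 0.062 × 2500) = 44.13 m, so C_max = 0.52/(0.22 × 3.4 × 44.13) = 0.0158 kg/m³.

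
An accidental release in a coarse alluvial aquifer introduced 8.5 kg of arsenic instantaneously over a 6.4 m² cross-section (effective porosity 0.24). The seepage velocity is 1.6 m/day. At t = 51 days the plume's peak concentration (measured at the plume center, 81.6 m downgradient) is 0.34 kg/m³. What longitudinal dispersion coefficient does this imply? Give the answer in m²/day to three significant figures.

0.413 m²/day

At the plume center C_max = M/(n_e·A·√(4πDt)), so D = M²/(4πt·(n_e·A·C_max)²).
n_e·A·C_max = 0.24 × 6.4 × 0.34 = 0.5222 kg/m.
D = 8.5²/(4π × 51 × 0.5222²) = 0.413 m²/day.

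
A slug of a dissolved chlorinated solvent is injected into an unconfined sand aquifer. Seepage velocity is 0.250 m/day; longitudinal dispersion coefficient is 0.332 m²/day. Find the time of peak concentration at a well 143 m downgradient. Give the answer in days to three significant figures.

For the 1D instantaneous-source solution, setting ∂C/∂t = 0 at fixed x gives v²t² + 2Dt − x² = 0, so t = (√(D² + v²x²) − D)/v².
√(D² + v²x²) = √(0.332² + 0.250² × 143²) = 35.75; v² = 0.0625.
t = (35.75 − 0.332)/0.0625 = 567 days (vs. the pure-advection estimate x/v = 572 d).

567 days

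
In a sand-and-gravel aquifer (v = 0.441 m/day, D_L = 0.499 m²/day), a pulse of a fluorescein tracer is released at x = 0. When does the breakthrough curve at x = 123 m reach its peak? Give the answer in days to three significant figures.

276 days

For the 1D instantaneous-source solution, setting ∂C/∂t = 0 at fixed x gives v²t² + 2Dt − x² = 0, so t = (√(D² + v²x²) − D)/v².
√(D² + v²x²) = √(0.499² + 0.441² × 123²) = 54.25; v² = 0.194481.
t = (54.25 − 0.499)/0.194481 = 276 days (vs. the pure-advection estimate x/v = 279 d).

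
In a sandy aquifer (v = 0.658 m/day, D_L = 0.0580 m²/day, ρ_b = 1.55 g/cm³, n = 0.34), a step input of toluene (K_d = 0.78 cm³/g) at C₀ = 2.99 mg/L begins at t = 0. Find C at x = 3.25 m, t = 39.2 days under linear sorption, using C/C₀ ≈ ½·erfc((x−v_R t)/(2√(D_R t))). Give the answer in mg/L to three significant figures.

2.97 mg/L

Retardation factor R = 1 + ρ_b·K_d/n = 1 + 1.55 × 0.78/0.34 = 4.556.
Sorption retards both mechanisms: v_R = v/R = 0.1444 m/day, D_R = D/R = 0.01273 m²/day.
v_R·t = 0.1444 × 39.2 = 5.66048 m; 2√(D_R t) = 1.413 m; argument = (3.25 − 5.66048)/1.413 = -1.706.
C = C₀ × ½·erfc(-1.706) = 2.99 × 0.9921 = 2.97 mg/L.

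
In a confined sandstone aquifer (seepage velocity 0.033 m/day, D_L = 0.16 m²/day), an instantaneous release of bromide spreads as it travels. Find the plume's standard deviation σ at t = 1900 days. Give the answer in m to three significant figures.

24.7 m

Dispersive spreading gives a Gaussian with σ² = 2Dt; advection only shifts the center.
σ = √(2 × 0.16 × 1900) = 24.7 m.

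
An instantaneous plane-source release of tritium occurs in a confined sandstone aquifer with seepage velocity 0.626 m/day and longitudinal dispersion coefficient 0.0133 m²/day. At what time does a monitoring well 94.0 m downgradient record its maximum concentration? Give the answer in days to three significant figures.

150 days

For the 1D instantaneous-source solution, setting ∂C/∂t = 0 at fixed x gives v²t² + 2Dt − x² = 0, so t = (√(D² + v²x²) − D)/v².
√(D² + v²x²) = √(0.0133² + 0.626² × 94.0²) = 58.84; v² = 0.391876.
t = (58.84 − 0.0133)/0.391876 = 150 days (vs. the pure-advection estimate x/v = 150 d).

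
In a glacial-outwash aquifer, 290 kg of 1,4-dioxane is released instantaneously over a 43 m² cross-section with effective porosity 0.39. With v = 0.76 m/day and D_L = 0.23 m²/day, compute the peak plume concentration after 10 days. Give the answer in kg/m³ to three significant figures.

3.22 kg/m³

The peak of an instantaneous 1D plume sits at x = vt; there the Gaussian factor is 1 and C_max = M/(n_e·A·√(4πDt)), where n_e·A is the pore area the mass is dissolved in.
√(4πDt) = √(4π × 0.23 × 10) = 5.376 m, so C_max = 290/(0.39 × 43 × 5.376) = 3.22 kg/m³.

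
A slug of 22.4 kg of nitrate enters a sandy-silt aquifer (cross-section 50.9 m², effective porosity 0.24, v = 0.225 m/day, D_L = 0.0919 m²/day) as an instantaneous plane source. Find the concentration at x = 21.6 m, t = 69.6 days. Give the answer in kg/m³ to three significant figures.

0.0515 kg/m³

For an instantaneous plane source, C(x,t) = M/(n_e·A·√(4πDt)) · exp(−(x−vt)²/(4Dt)), with n_e·A the pore (flow) area.
Plume center vt = 0.225 × 69.6 = 15.66 m, so the well at 21.6 m is 5.94 m downgradient of the peak.
√(4πDt) = 8.965 m, giving peak height M/(n_e·A·√(4πDt)) = 22.4/(0.24 × 50.9 × 8.965) = 0.2045 kg/m³.
(x−vt)²/(4Dt) = (5.94)²/(4 × 0.0919 × 69.6) = 1.379; exp(−1.379) = 0.2518.
C = 0.2045 × 0.2518 = 0.0515 kg/m³.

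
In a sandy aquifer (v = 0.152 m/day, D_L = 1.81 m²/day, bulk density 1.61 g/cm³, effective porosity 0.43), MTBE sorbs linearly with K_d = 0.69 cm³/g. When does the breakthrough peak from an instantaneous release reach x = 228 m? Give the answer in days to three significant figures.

5100 days

Retardation factor R = 1 + ρ_b·K_d/n = 1 + 1.61 × 0.69/0.43 = 3.583.
Sorption retards both mechanisms: v_R = v/R = 0.04242 m/day, D_R = D/R = 0.5052 m²/day.
Peak time from v_R²t² + 2D_R t − x² = 0: t = (√(D_R² + v_R²x²) − D_R)/v_R².
√(D_R² + v_R²x²) = √(0.5052² + 0.04242² × 228²) = 9.685; v_R² = 0.001799.
t = (9.685 − 0.5052)/0.001799 = 5100 days.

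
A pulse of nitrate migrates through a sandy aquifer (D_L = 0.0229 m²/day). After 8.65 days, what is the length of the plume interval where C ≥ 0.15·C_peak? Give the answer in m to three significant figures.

The plume is Gaussian with σ = √(2Dt) = √(2 × 0.0229 × 8.65) = 0.6294 m.
C/C_peak = exp(−Δx²/(2σ²)) = 0.15 ⇒ Δx = σ·√(−2 ln 0.15) = 0.6294 × 1.948 = 1.226 m.
Width = 2Δx = 2.45 m.

2.45 m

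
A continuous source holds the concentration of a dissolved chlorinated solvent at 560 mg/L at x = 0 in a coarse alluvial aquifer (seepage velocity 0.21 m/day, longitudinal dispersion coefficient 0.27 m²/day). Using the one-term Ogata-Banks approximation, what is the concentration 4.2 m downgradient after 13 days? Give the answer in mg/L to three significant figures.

162 mg/L

For a continuous step input, C/C₀ ≈ ½·erfc((x−vt)/(2√(Dt))).
vt = 0.21 × 13 = 2.73 m and 2√(Dt) = 2√(0.27 × 13) = 3.747 m.
Argument (x−vt)/(2√(Dt)) = (4.2 − 2.73)/3.747 = 0.3923; ½·erfc(0.3923) = 0.2895.
C = 560 × 0.2895 = 162 mg/L.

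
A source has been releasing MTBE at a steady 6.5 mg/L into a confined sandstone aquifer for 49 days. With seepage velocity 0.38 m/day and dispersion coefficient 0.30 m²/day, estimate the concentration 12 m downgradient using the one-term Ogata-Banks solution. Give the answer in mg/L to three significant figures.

For a continuous step input, C/C₀ ≈ ½·erfc((x−vt)/(2√(Dt))).
vt = 0.38 × 49 = 18.62 m and 2√(Dt) = 2√(0.30 × 49) = 7.668 m.
Argument (x−vt)/(2√(Dt)) = (12 − 18.62)/7.668 = -0.8633; ½·erfc(-0.8633) = 0.8889.
C = 6.5 × 0.8889 = 5.78 mg/L.

5.78 mg/L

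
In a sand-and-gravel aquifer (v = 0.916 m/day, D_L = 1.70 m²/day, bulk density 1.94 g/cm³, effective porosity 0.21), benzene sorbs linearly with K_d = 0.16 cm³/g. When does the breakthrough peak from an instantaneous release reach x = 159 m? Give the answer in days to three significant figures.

Retardation factor R = 1 + ρ_b·K_d/n = 1 + 1.94 × 0.16/0.21 = 2.478.
Sorption retards both mechanisms: v_R = v/R = 0.3697 m/day, D_R = D/R = 0.6860 m²/day.
Peak time from v_R²t² + 2D_R t − x² = 0: t = (√(D_R² + v_R²x²) − D_R)/v_R².
√(D_R² + v_R²x²) = √(0.6860² + 0.3697² × 159²) = 58.79; v_R² = 0.1367.
t = (58.79 − 0.6860)/0.1367 = 425 days.

425 days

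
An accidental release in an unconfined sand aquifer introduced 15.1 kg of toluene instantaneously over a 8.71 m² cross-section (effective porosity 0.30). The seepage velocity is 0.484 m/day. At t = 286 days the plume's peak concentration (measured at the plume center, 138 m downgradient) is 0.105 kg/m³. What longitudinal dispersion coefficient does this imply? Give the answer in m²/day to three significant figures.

0.843 m²/day

At the plume center C_max = M/(n_e·A·√(4πDt)), so D = M²/(4πt·(n_e·A·C_max)²).
n_e·A·C_max = 0.30 × 8.71 × 0.105 = 0.2744 kg/m.
D = 15.1²/(4π × 286 × 0.2744²) = 0.843 m²/day.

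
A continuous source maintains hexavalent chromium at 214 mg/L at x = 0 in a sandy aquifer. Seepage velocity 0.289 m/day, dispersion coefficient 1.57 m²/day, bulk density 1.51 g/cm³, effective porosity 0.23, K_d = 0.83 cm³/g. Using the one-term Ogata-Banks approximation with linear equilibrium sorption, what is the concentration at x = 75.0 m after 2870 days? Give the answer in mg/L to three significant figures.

198 mg/L

Retardation factor R = 1 + ρ_b·K_d/n = 1 + 1.51 × 0.83/0.23 = 6.449.
Sorption retards both mechanisms: v_R = v/R = 0.04481 m/day, D_R = D/R = 0.2434 m²/day.
v_R·t = 0.04481 × 2870 = 128.6047 m; 2√(D_R t) = 52.86 m; argument = (75.0 − 128.6047)/52.86 = -1.014.
C = C₀ × ½·erfc(-1.014) = 214 × 0.9242 = 198 mg/L.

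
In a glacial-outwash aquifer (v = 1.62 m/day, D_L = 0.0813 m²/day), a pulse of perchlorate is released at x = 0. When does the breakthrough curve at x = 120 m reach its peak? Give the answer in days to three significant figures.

74.0 days

For the 1D instantaneous-source solution, setting ∂C/∂t = 0 at fixed x gives v²t² + 2Dt − x² = 0, so t = (√(D² + v²x²) − D)/v².
√(D² + v²x²) = √(0.0813² + 1.62² × 120²) = 194.4; v² = 2.6244.
t = (194.4 − 0.0813)/2.6244 = 74.0 days (vs. the pure-advection estimate x/v = 74.1 d).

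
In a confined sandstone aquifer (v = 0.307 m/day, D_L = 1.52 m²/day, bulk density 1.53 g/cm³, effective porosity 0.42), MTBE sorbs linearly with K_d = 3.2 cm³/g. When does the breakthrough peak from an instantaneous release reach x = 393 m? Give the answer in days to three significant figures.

Retardation factor R = 1 + ρ_b·K_d/n = 1 + 1.53 × 3.2/0.42 = 12.66.
Sorption retards both mechanisms: v_R = v/R = 0.02425 m/day, D_R = D/R = 0.1201 m²/day.
Peak time from v_R²t² + 2D_R t − x² = 0: t = (√(D_R² + v_R²x²) − D_R)/v_R².
√(D_R² + v_R²x²) = √(0.1201² + 0.02425² × 393²) = 9.531; v_R² = 0.0005881.
t = (9.531 − 0.1201)/0.0005881 = 16000 days.

16000 days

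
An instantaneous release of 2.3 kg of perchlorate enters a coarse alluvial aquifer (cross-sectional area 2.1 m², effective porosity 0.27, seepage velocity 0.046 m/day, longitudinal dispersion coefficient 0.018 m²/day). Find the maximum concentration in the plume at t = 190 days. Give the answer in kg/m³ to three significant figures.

The peak of an instantaneous 1D plume sits at x = vt; there the Gaussian factor is 1 and C_max = M/(n_e·A·√(4πDt)), where n_e·A is the pore area the mass is dissolved in.
√(4πDt) = √(4π × 0.018 × 190) = 6.556 m, so C_max = 2.3/(0.27 × 2.1 × 6.556) = 0.619 kg/m³.

0.619 kg/m³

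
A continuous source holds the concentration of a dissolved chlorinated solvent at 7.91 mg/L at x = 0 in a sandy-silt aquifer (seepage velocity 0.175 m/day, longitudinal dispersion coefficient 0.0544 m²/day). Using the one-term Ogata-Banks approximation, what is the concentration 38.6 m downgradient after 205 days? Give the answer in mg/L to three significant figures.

For a continuous step input, C/C₀ ≈ ½·erfc((x−vt)/(2√(Dt))).
vt = 0.175 × 205 = 35.875 m and 2√(Dt) = 2√(0.0544 × 205) = 6.679 m.
Argument (x−vt)/(2√(Dt)) = (38.6 − 35.875)/6.679 = 0.4080; ½·erfc(0.4080) = 0.2820.
C = 7.91 × 0.2820 = 2.23 mg/L.

2.23 mg/L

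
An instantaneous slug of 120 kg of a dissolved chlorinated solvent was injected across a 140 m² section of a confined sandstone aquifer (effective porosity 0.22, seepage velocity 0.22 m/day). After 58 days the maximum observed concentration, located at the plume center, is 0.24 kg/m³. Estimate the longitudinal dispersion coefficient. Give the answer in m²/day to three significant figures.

At the plume center C_max = M/(n_e·A·√(4πDt)), so D = M²/(4πt·(n_e·A·C_max)²).
n_e·A·C_max = 0.22 × 140 × 0.24 = 7.392 kg/m.
D = 120²/(4π × 58 × 7.392²) = 0.362 m²/day.

0.362 m²/day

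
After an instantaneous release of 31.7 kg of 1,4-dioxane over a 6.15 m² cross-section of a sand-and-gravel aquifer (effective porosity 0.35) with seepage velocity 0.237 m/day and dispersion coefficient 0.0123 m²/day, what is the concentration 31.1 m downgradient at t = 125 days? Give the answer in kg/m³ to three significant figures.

2.35 kg/m³

For an instantaneous plane source, C(x,t) = M/(n_e·A·√(4πDt)) · exp(−(x−vt)²/(4Dt)), with n_e·A the pore (flow) area.
Plume center vt = 0.237 × 125 = 29.625 m, so the well at 31.1 m is 1.475 m downgradient of the peak.
√(4πDt) = 4.396 m, giving peak height M/(n_e·A·√(4πDt)) = 31.7/(0.35 × 6.15 × 4.396) = 3.350 kg/m³.
(x−vt)²/(4Dt) = (1.475)²/(4 × 0.0123 × 125) = 0.3538; exp(−0.3538) = 0.7020.
C = 3.350 × 0.7020 = 2.35 kg/m³.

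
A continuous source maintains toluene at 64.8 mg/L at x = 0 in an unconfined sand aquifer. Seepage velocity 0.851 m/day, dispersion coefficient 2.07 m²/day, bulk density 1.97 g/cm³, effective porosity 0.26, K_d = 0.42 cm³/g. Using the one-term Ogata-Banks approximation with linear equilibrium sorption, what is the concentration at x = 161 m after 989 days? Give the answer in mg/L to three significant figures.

Retardation factor R = 1 + ρ_b·K_d/n = 1 + 1.97 × 0.42/0.26 = 4.182.
Sorption retards both mechanisms: v_R = v/R = 0.2035 m/day, D_R = D/R = 0.4950 m²/day.
v_R·t = 0.2035 × 989 = 201.2615 m; 2√(D_R t) = 44.25 m; argument = (161 − 201.2615)/44.25 = -0.9099.
C = C₀ × ½·erfc(-0.9099) = 64.8 × 0.9009 = 58.4 mg/L.

58.4 mg/L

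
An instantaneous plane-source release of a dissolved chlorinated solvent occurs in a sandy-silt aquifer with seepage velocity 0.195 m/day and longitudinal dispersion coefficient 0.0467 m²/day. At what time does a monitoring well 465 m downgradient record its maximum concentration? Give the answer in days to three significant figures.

For the 1D instantaneous-source solution, setting ∂C/∂t = 0 at fixed x gives v²t² + 2Dt − x² = 0, so t = (√(D² + v²x²) − D)/v².
√(D² + v²x²) = √(0.0467² + 0.195² × 465²) = 90.68; v² = 0.038025.
t = (90.68 − 0.0467)/0.038025 = 2380 days (vs. the pure-advection estimate x/v = 2380 d).

2380 days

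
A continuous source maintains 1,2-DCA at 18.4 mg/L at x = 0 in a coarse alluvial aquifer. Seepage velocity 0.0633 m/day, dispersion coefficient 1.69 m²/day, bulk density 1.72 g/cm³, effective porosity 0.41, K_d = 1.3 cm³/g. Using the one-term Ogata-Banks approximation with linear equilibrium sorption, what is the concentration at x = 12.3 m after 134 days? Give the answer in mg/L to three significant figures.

1.75 mg/L

Retardation factor R = 1 + ρ_b·K_d/n = 1 + 1.72 × 1.3/0.41 = 6.454.
Sorption retards both mechanisms: v_R = v/R = 0.009808 m/day, D_R = D/R = 0.2619 m²/day.
v_R·t = 0.009808 × 134 = 1.314272 m; 2√(D_R t) = 11.85 m; argument = (12.3 − 1.314272)/11.85 = 0.9271.
C = C₀ × ½·erfc(0.9271) = 18.4 × 0.09491 = 1.75 mg/L.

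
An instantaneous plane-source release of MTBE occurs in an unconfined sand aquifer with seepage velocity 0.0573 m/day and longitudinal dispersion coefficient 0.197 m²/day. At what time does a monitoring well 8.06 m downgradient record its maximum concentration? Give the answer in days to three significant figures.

92.9 days

For the 1D instantaneous-source solution, setting ∂C/∂t = 0 at fixed x gives v²t² + 2Dt − x² = 0, so t = (√(D² + v²x²) − D)/v².
√(D² + v²x²) = √(0.197² + 0.0573² × 8.06²) = 0.5021; v² = 0.00328329.
t = (0.5021 − 0.197)/0.00328329 = 92.9 days (vs. the pure-advection estimate x/v = 141 d).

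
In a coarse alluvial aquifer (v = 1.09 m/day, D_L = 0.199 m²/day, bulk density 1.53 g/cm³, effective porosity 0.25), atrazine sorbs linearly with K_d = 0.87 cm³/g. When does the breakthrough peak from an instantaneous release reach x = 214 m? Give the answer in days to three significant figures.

Retardation factor R = 1 + ρ_b·K_d/n = 1 + 1.53 × 0.87/0.25 = 6.324.
Sorption retards both mechanisms: v_R = v/R = 0.1724 m/day, D_R = D/R = 0.03147 m²/day.
Peak time from v_R²t² + 2D_R t − x² = 0: t = (√(D_R² + v_R²x²) − D_R)/v_R².
√(D_R² + v_R²x²) = √(0.03147² + 0.1724² × 214²) = 36.89; v_R² = 0.02972.
t = (36.89 − 0.03147)/0.02972 = 1240 days.

1240 days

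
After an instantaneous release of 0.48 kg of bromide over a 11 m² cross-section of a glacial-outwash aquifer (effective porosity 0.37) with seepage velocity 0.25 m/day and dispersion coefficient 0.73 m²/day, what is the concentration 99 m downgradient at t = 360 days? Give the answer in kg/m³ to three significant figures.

For an instantaneous plane source, C(x,t) = M/(n_e·A·√(4πDt)) · exp(−(x−vt)²/(4Dt)), with n_e·A the pore (flow) area.
Plume center vt = 0.25 × 360 = 90 m, so the well at 99 m is 9 m downgradient of the peak.
√(4πDt) = 57.47 m, giving peak height M/(n_e·A·√(4πDt)) = 0.48/(0.37 × 11 × 57.47) = 0.002052 kg/m³.
(x−vt)²/(4Dt) = (9)²/(4 × 0.73 × 360) = 0.07705; exp(−0.07705) = 0.9258.
C = 0.002052 × 0.9258 = 0.00190 kg/m³.

0.00190 kg/m³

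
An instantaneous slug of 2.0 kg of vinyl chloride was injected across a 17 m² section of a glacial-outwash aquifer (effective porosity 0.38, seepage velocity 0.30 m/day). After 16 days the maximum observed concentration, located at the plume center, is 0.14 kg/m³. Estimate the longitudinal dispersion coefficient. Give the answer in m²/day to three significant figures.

0.0243 m²/day

At the plume center C_max = M/(n_e·A·√(4πDt)), so D = M²/(4πt·(n_e·A·C_max)²).
n_e·A·C_max = 0.38 × 17 × 0.14 = 0.9044 kg/m.
D = 2.0²/(4π × 16 × 0.9044²) = 0.0243 m²/day.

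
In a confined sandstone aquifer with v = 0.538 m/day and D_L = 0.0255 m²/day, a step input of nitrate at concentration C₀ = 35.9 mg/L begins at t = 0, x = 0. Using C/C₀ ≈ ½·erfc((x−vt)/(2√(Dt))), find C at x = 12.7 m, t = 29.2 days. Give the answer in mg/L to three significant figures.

35.7 mg/L

For a continuous step input, C/C₀ ≈ ½·erfc((x−vt)/(2√(Dt))).
vt = 0.538 × 29.2 = 15.7096 m and 2√(Dt) = 2√(0.0255 × 29.2) = 1.726 m.
Argument (x−vt)/(2√(Dt)) = (12.7 − 15.7096)/1.726 = -1.744; ½·erfc(-1.744) = 0.9932.
C = 35.9 × 0.9932 = 35.7 mg/L.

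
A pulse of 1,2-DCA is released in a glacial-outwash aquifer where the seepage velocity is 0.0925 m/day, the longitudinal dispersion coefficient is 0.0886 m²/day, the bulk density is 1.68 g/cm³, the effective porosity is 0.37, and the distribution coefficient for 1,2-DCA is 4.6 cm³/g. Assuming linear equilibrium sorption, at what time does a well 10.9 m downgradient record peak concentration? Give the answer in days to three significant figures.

2360 days

Retardation factor R = 1 + ρ_b·K_d/n = 1 + 1.68 × 4.6/0.37 = 21.89.
Sorption retards both mechanisms: v_R = v/R = 0.004226 m/day, D_R = D/R = 0.004048 m²/day.
Peak time from v_R²t² + 2D_R t − x² = 0: t = (√(D_R² + v_R²x²) − D_R)/v_R².
√(D_R² + v_R²x²) = √(0.004048² + 0.004226² × 10.9²) = 0.04624; v_R² = 1.786e-05.
t = (0.04624 − 0.004048)/1.786e-05 = 2360 days.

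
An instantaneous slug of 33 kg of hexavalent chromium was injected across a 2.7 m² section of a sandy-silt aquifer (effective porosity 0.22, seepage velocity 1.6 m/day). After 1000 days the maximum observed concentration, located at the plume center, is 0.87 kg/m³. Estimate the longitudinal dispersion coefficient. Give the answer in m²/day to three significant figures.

At the plume center C_max = M/(n_e·A·√(4πDt)), so D = M²/(4πt·(n_e·A·C_max)²).
n_e·A·C_max = 0.22 × 2.7 × 0.87 = 0.5168 kg/m.
D = 33²/(4π × 1000 × 0.5168²) = 0.324 m²/day.

0.324 m²/day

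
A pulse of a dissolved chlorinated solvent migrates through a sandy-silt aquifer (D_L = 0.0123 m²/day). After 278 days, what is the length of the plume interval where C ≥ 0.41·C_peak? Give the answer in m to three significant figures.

6.98 m

The plume is Gaussian with σ = √(2Dt) = √(2 × 0.0123 × 278) = 2.615 m.
C/C_peak = exp(−Δx²/(2σ²)) = 0.41 ⇒ Δx = σ·√(−2 ln 0.41) = 2.615 × 1.335 = 3.491 m.
Width = 2Δx = 6.98 m.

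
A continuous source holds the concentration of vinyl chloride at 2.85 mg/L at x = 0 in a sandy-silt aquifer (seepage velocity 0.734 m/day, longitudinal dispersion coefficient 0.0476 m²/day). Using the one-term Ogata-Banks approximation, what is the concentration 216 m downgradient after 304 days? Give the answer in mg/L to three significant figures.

2.59 mg/L

For a continuous step input, C/C₀ ≈ ½·erfc((x−vt)/(2√(Dt))).
vt = 0.734 × 304 = 223.136 m and 2√(Dt) = 2√(0.0476 × 304) = 7.608 m.
Argument (x−vt)/(2√(Dt)) = (216 − 223.136)/7.608 = -0.9380; ½·erfc(-0.9380) = 0.9077.
C = 2.85 × 0.9077 = 2.59 mg/L.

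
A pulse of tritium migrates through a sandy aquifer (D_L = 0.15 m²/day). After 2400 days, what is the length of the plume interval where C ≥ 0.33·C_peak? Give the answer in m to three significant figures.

79.9 m

The plume is Gaussian with σ = √(2Dt) = √(2 × 0.15 × 2400) = 26.83 m.
C/C_peak = exp(−Δx²/(2σ²)) = 0.33 ⇒ Δx = σ·√(−2 ln 0.33) = 26.83 × 1.489 = 39.95 m.
Width = 2Δx = 79.9 m.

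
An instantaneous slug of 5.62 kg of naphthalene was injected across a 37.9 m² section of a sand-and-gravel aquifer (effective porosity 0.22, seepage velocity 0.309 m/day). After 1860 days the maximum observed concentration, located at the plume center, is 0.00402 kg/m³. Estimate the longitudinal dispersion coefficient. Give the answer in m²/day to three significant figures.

1.20 m²/day

At the plume center C_max = M/(n_e·A·√(4πDt)), so D = M²/(4πt·(n_e·A·C_max)²).
n_e·A·C_max = 0.22 × 37.9 × 0.00402 = 0.03352 kg/m.
D = 5.62²/(4π × 1860 × 0.03352²) = 1.20 m²/day.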